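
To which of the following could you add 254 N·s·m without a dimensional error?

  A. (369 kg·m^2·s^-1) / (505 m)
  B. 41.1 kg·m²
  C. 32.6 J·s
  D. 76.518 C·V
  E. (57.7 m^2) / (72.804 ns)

Reference: N·m·s = kg·m·s⁻²·m·s = kg·m²·s⁻¹.
Each option:
  A. [kg·m²·s⁻¹] / [m] = kg·m·s⁻¹
  B. kg·m²
  C. J·s = N·m·s = kg·m²·s⁻¹  ← same
  D. C·V = s·A·J·C⁻¹ = kg·m²·s⁻²
  E. [m²] / [s] = m²·s⁻¹
Only C. matches kg·m²·s⁻¹.

C.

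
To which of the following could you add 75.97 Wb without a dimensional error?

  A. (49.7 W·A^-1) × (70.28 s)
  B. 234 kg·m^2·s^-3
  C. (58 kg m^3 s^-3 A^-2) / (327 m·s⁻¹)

A.

Reference: Wb = V·s = kg·m²·s⁻²·A⁻¹.
Each option:
  A. [kg·m²·s⁻³·A⁻¹] · [s] = kg·m²·s⁻²·A⁻¹  ← same
  B. kg·m²·s⁻³
  C. [kg·m³·s⁻³·A⁻²] / [m·s⁻¹] = kg·m²·s⁻²·A⁻²
Only A. matches kg·m²·s⁻²·A⁻¹.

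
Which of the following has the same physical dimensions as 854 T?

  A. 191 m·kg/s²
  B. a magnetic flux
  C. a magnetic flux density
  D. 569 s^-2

Reference: T = Wb·m⁻² = kg·s⁻²·A⁻¹.
Each option:
  A. kg·m·s⁻²
  B. [magnetic flux] = kg·m²·s⁻²·A⁻¹
  C. [magnetic flux density] = kg·s⁻²·A⁻¹  ← same
  D. s⁻²
Only C. matches kg·s⁻²·A⁻¹.

C.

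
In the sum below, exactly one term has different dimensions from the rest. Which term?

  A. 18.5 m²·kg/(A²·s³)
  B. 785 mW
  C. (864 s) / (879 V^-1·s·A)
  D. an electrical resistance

B.

Reduce each to base SI dimensions:
  A. kg·m²·s⁻³·A⁻²
  B. W = J·s⁻¹ = kg·m²·s⁻³
  C. [s] / [kg⁻¹·m⁻²·s⁴·A²] = kg·m²·s⁻³·A⁻²
  D. [electrical resistance] = kg·m²·s⁻³·A⁻²
All reduce to kg·m²·s⁻³·A⁻² except B., which is kg·m²·s⁻³.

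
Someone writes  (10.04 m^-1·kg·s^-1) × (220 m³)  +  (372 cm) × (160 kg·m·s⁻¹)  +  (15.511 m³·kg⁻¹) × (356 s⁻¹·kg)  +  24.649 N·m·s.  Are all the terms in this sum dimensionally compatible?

Expand each in SI base units:
  (10.04 m^-1·kg·s^-1) × (220 m³):  [kg·m⁻¹·s⁻¹] · [m³] = kg·m²·s⁻¹
  (372 cm) × (160 kg·m·s⁻¹):  [m] · [kg·m·s⁻¹] = kg·m²·s⁻¹
  (15.511 m³·kg⁻¹) × (356 s⁻¹·kg):  [kg⁻¹·m³] · [kg·s⁻¹] = m³·s⁻¹
  24.649 N·m·s:  N·m·s = kg·m·s⁻²·m·s = kg·m²·s⁻¹
The terms do not share a single dimension (kg·m²·s⁻¹ vs m³·s⁻¹).

No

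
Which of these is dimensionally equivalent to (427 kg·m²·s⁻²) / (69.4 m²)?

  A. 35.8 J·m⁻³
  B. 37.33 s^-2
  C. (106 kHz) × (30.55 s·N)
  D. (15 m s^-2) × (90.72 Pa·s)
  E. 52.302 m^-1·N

E.

Reference: [kg·m²·s⁻²] / [m²] = kg·s⁻².
Each option:
  A. J·m⁻³ = N·m·m⁻³ = kg·m⁻¹·s⁻²
  B. s⁻²
  C. [s⁻¹] · [kg·m·s⁻¹] = kg·m·s⁻²
  D. [m·s⁻²] · [kg·m⁻¹·s⁻¹] = kg·s⁻³
  E. N·m⁻¹ = kg·m·s⁻²·m⁻¹ = kg·s⁻²  ← same
Only E. matches kg·s⁻².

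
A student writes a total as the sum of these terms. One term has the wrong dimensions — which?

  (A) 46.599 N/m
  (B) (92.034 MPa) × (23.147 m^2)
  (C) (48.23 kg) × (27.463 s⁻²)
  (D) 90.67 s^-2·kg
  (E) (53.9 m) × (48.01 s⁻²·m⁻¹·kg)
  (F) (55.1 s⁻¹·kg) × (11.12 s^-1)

Reduce each to base SI dimensions:
  (A) N·m⁻¹ = kg·m·s⁻²·m⁻¹ = kg·s⁻²
  (B) [kg·m⁻¹·s⁻²] · [m²] = kg·m·s⁻²
  (C) [kg] · [s⁻²] = kg·s⁻²
  (D) kg·s⁻²
  (E) [m] · [kg·m⁻¹·s⁻²] = kg·s⁻²
  (F) [kg·s⁻¹] · [s⁻¹] = kg·s⁻²
All reduce to kg·s⁻² except (B), which is kg·m·s⁻².

(B)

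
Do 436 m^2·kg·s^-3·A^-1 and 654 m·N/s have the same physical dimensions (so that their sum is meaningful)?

No

Work out the base dimensions of each:
  436 m^2·kg·s^-3·A^-1:  kg·m²·s⁻³·A⁻¹
  654 m·N/s:  N·m·s⁻¹ = kg·m·s⁻²·m·s⁻¹ = kg·m²·s⁻³
kg·m²·s⁻³·A⁻¹ ≠ kg·m²·s⁻³, so they cannot be added.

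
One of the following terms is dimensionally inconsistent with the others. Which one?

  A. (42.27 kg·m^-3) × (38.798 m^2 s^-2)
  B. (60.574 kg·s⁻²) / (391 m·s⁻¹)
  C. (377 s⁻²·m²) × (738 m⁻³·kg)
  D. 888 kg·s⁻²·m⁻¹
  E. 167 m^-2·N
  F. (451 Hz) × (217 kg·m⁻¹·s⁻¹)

B.

Expand each in SI base units:
  A. [kg·m⁻³] · [m²·s⁻²] = kg·m⁻¹·s⁻²
  B. [kg·s⁻²] / [m·s⁻¹] = kg·m⁻¹·s⁻¹
  C. [m²·s⁻²] · [kg·m⁻³] = kg·m⁻¹·s⁻²
  D. kg·m⁻¹·s⁻²
  E. N·m⁻² = kg·m·s⁻²·m⁻² = kg·m⁻¹·s⁻²
  F. [s⁻¹] · [kg·m⁻¹·s⁻¹] = kg·m⁻¹·s⁻²
All reduce to kg·m⁻¹·s⁻² except B., which is kg·m⁻¹·s⁻¹.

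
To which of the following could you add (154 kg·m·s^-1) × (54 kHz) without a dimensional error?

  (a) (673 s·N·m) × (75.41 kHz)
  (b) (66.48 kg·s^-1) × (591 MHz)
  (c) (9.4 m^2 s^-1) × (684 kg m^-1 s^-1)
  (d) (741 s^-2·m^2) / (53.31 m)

(c)

Reference: [kg·m·s⁻¹] · [s⁻¹] = kg·m·s⁻².
Each option:
  (a) [kg·m²·s⁻¹] · [s⁻¹] = kg·m²·s⁻²
  (b) [kg·s⁻¹] · [s⁻¹] = kg·s⁻²
  (c) [m²·s⁻¹] · [kg·m⁻¹·s⁻¹] = kg·m·s⁻²  ← same
  (d) [m²·s⁻²] / [m] = m·s⁻²
Only (c) matches kg·m·s⁻².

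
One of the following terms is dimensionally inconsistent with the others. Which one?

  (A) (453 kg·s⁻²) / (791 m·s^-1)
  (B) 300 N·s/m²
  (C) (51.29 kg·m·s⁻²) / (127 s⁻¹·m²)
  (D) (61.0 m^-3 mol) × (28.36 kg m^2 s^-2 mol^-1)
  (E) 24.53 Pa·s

(D)

Reduce each to base SI dimensions:
  (A) [kg·s⁻²] / [m·s⁻¹] = kg·m⁻¹·s⁻¹
  (B) N·s·m⁻² = kg·m·s⁻²·s·m⁻² = kg·m⁻¹·s⁻¹
  (C) [kg·m·s⁻²] / [m²·s⁻¹] = kg·m⁻¹·s⁻¹
  (D) [m⁻³·mol] · [kg·m²·s⁻²·mol⁻¹] = kg·m⁻¹·s⁻²
  (E) Pa·s = N·m⁻²·s = kg·m⁻¹·s⁻¹
All reduce to kg·m⁻¹·s⁻¹ except (D), which is kg·m⁻¹·s⁻².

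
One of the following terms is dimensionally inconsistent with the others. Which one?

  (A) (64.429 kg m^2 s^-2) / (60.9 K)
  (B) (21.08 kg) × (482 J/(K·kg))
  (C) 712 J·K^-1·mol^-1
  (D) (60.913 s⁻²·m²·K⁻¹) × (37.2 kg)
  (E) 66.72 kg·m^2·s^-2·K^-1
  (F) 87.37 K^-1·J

In SI base units:
  (A) [kg·m²·s⁻²] / [K] = kg·m²·s⁻²·K⁻¹
  (B) [kg] · [m²·s⁻²·K⁻¹] = kg·m²·s⁻²·K⁻¹
  (C) J·mol⁻¹·K⁻¹ = N·m·mol⁻¹·K⁻¹ = kg·m²·s⁻²·K⁻¹·mol⁻¹
  (D) [m²·s⁻²·K⁻¹] · [kg] = kg·m²·s⁻²·K⁻¹
  (E) kg·m²·s⁻²·K⁻¹
  (F) J·K⁻¹ = N·m·K⁻¹ = kg·m²·s⁻²·K⁻¹
All reduce to kg·m²·s⁻²·K⁻¹ except (C), which is kg·m²·s⁻²·K⁻¹·mol⁻¹.

(C)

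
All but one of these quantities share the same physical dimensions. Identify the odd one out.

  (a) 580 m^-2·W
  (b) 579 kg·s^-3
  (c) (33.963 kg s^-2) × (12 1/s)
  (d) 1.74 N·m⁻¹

Work out the base dimensions of each:
  (a) W·m⁻² = J·s⁻¹·m⁻² = kg·s⁻³
  (b) kg·s⁻³
  (c) [kg·s⁻²] · [s⁻¹] = kg·s⁻³
  (d) N·m⁻¹ = kg·m·s⁻²·m⁻¹ = kg·s⁻²
All reduce to kg·s⁻³ except (d), which is kg·s⁻².

(d)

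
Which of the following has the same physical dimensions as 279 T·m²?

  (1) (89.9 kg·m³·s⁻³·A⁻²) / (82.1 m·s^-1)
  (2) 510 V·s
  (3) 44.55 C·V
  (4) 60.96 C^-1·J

Reference: T·m² = Wb·m⁻²·m² = kg·m²·s⁻²·A⁻¹.
Each option:
  (1) [kg·m³·s⁻³·A⁻²] / [m·s⁻¹] = kg·m²·s⁻²·A⁻²
  (2) V·s = J·C⁻¹·s = kg·m²·s⁻²·A⁻¹  ← same
  (3) C·V = s·A·J·C⁻¹ = kg·m²·s⁻²
  (4) J·C⁻¹ = N·m·(s·A)⁻¹ = kg·m²·s⁻³·A⁻¹
Only (2) matches kg·m²·s⁻²·A⁻¹.

(2)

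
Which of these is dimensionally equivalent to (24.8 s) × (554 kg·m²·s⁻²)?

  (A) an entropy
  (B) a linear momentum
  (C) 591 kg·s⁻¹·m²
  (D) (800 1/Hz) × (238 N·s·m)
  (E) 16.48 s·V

(C)

Reference: [s] · [kg·m²·s⁻²] = kg·m²·s⁻¹.
Each option:
  (A) [entropy] = kg·m²·s⁻²·K⁻¹
  (B) [linear momentum] = kg·m·s⁻¹
  (C) kg·m²·s⁻¹  ← same
  (D) [s] · [kg·m²·s⁻¹] = kg·m²
  (E) V·s = J·C⁻¹·s = kg·m²·s⁻²·A⁻¹
Only (C) matches kg·m²·s⁻¹.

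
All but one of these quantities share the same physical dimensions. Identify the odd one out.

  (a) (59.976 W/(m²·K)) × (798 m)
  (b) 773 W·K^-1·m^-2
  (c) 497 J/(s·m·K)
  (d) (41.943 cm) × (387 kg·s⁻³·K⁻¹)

(b)

Reduce each to base SI dimensions:
  (a) [kg·s⁻³·K⁻¹] · [m] = kg·m·s⁻³·K⁻¹
  (b) W·m⁻²·K⁻¹ = J·s⁻¹·m⁻²·K⁻¹ = kg·s⁻³·K⁻¹
  (c) J·s⁻¹·m⁻¹·K⁻¹ = N·m·s⁻¹·m⁻¹·K⁻¹ = kg·m·s⁻³·K⁻¹
  (d) [m] · [kg·s⁻³·K⁻¹] = kg·m·s⁻³·K⁻¹
All reduce to kg·m·s⁻³·K⁻¹ except (b), which is kg·s⁻³·K⁻¹.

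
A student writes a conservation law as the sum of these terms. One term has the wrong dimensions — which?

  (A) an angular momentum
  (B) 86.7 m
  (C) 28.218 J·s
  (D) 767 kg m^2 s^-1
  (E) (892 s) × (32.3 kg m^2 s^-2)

In SI base units:
  (A) [angular momentum] = kg·m²·s⁻¹
  (B) m
  (C) J·s = N·m·s = kg·m²·s⁻¹
  (D) kg·m²·s⁻¹
  (E) [s] · [kg·m²·s⁻²] = kg·m²·s⁻¹
All reduce to kg·m²·s⁻¹ except (B), which is m.

(B)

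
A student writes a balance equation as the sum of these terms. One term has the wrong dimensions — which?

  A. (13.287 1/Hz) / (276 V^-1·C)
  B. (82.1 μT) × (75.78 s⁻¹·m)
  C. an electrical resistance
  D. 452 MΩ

In SI base units:
  A. [s] / [kg⁻¹·m⁻²·s⁴·A²] = kg·m²·s⁻³·A⁻²
  B. [kg·s⁻²·A⁻¹] · [m·s⁻¹] = kg·m·s⁻³·A⁻¹
  C. [electrical resistance] = kg·m²·s⁻³·A⁻²
  D. Ω = V·A⁻¹ = kg·m²·s⁻³·A⁻²
All reduce to kg·m²·s⁻³·A⁻² except B., which is kg·m·s⁻³·A⁻¹.

B.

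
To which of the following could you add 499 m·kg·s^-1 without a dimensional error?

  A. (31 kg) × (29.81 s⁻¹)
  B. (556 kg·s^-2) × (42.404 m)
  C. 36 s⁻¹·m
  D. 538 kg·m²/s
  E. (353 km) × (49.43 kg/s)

Reference: kg·m·s⁻¹.
Each option:
  A. [kg] · [s⁻¹] = kg·s⁻¹
  B. [kg·s⁻²] · [m] = kg·m·s⁻²
  C. m·s⁻¹
  D. kg·m²·s⁻¹
  E. [m] · [kg·s⁻¹] = kg·m·s⁻¹  ← same
Only E. matches kg·m·s⁻¹.

E.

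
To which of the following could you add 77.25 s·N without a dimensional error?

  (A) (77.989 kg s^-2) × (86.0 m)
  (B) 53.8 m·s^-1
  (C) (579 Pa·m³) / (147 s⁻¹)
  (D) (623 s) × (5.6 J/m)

Reference: N·s = kg·m·s⁻²·s = kg·m·s⁻¹.
Each option:
  (A) [kg·s⁻²] · [m] = kg·m·s⁻²
  (B) m·s⁻¹
  (C) [kg·m²·s⁻²] / [s⁻¹] = kg·m²·s⁻¹
  (D) [s] · [kg·m·s⁻²] = kg·m·s⁻¹  ← same
Only (D) matches kg·m·s⁻¹.

(D)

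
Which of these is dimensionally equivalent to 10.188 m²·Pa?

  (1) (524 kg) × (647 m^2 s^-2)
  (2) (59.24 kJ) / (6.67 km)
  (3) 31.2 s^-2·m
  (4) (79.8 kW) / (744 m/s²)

(2)

Reference: Pa·m² = N·m⁻²·m² = kg·m·s⁻².
Each option:
  (1) [kg] · [m²·s⁻²] = kg·m²·s⁻²
  (2) [kg·m²·s⁻²] / [m] = kg·m·s⁻²  ← same
  (3) m·s⁻²
  (4) [kg·m²·s⁻³] / [m·s⁻²] = kg·m·s⁻¹
Only (2) matches kg·m·s⁻².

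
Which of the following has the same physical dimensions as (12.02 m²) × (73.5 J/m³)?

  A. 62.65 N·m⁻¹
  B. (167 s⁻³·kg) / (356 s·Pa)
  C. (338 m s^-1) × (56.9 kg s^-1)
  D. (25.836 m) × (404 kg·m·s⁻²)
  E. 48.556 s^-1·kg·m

Reference: [m²] · [kg·m⁻¹·s⁻²] = kg·m·s⁻².
Each option:
  A. N·m⁻¹ = kg·m·s⁻²·m⁻¹ = kg·s⁻²
  B. [kg·s⁻³] / [kg·m⁻¹·s⁻¹] = m·s⁻²
  C. [m·s⁻¹] · [kg·s⁻¹] = kg·m·s⁻²  ← same
  D. [m] · [kg·m·s⁻²] = kg·m²·s⁻²
  E. kg·m·s⁻¹
Only C. matches kg·m·s⁻².

C.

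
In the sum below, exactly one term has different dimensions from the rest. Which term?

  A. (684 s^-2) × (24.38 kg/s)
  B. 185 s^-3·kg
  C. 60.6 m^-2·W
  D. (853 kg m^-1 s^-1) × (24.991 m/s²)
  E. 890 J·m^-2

E.

Work out the base dimensions of each:
  A. [s⁻²] · [kg·s⁻¹] = kg·s⁻³
  B. kg·s⁻³
  C. W·m⁻² = J·s⁻¹·m⁻² = kg·s⁻³
  D. [kg·m⁻¹·s⁻¹] · [m·s⁻²] = kg·s⁻³
  E. J·m⁻² = N·m·m⁻² = kg·s⁻²
All reduce to kg·s⁻³ except E., which is kg·s⁻².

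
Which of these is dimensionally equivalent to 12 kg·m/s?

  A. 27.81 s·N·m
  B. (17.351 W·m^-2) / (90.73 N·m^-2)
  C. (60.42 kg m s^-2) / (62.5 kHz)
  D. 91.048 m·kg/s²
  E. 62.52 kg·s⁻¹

Reference: kg·m·s⁻¹.
Each option:
  A. N·m·s = kg·m·s⁻²·m·s = kg·m²·s⁻¹
  B. [kg·s⁻³] / [kg·m⁻¹·s⁻²] = m·s⁻¹
  C. [kg·m·s⁻²] / [s⁻¹] = kg·m·s⁻¹  ← same
  D. kg·m·s⁻²
  E. kg·s⁻¹
Only C. matches kg·m·s⁻¹.

C.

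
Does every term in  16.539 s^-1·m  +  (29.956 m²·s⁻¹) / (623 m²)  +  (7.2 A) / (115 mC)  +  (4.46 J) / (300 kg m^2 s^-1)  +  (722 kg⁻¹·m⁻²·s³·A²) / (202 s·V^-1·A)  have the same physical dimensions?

No

Reduce each to base SI dimensions:
  16.539 s^-1·m:  m·s⁻¹
  (29.956 m²·s⁻¹) / (623 m²):  [m²·s⁻¹] / [m²] = s⁻¹
  (7.2 A) / (115 mC):  [A] / [s·A] = s⁻¹
  (4.46 J) / (300 kg m^2 s^-1):  [kg·m²·s⁻²] / [kg·m²·s⁻¹] = s⁻¹
  (722 kg⁻¹·m⁻²·s³·A²) / (202 s·V^-1·A):  [kg⁻¹·m⁻²·s³·A²] / [kg⁻¹·m⁻²·s⁴·A²] = s⁻¹
The terms do not share a single dimension (m·s⁻¹ vs s⁻¹).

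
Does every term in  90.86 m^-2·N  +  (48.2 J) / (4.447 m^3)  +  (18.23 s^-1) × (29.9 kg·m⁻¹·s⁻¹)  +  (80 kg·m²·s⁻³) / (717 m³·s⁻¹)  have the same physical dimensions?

Dimensions:
  90.86 m^-2·N:  N·m⁻² = kg·m·s⁻²·m⁻² = kg·m⁻¹·s⁻²
  (48.2 J) / (4.447 m^3):  [kg·m²·s⁻²] / [m³] = kg·m⁻¹·s⁻²
  (18.23 s^-1) × (29.9 kg·m⁻¹·s⁻¹):  [s⁻¹] · [kg·m⁻¹·s⁻¹] = kg·m⁻¹·s⁻²
  (80 kg·m²·s⁻³) / (717 m³·s⁻¹):  [kg·m²·s⁻³] / [m³·s⁻¹] = kg·m⁻¹·s⁻²
Every term reduces to kg·m⁻¹·s⁻².

Yes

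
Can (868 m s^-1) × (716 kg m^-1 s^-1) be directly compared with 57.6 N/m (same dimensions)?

Yes

Dimensions:
  (868 m s^-1) × (716 kg m^-1 s^-1):  [m·s⁻¹] · [kg·m⁻¹·s⁻¹] = kg·s⁻²
  57.6 N/m:  N·m⁻¹ = kg·m·s⁻²·m⁻¹ = kg·s⁻²
Both are kg·s⁻², so they have the same dimensions and can be added.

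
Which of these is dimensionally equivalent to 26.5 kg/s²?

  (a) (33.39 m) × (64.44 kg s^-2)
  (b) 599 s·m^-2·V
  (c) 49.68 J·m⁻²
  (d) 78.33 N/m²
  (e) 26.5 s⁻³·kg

(c)

Reference: kg·s⁻².
Each option:
  (a) [m] · [kg·s⁻²] = kg·m·s⁻²
  (b) V·s·m⁻² = J·C⁻¹·s·m⁻² = kg·s⁻²·A⁻¹
  (c) J·m⁻² = N·m·m⁻² = kg·s⁻²  ← same
  (d) N·m⁻² = kg·m·s⁻²·m⁻² = kg·m⁻¹·s⁻²
  (e) kg·s⁻³
Only (c) matches kg·s⁻².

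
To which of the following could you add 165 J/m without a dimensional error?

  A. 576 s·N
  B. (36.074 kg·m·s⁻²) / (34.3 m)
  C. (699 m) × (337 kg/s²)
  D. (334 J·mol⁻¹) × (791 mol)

Reference: J·m⁻¹ = N·m·m⁻¹ = kg·m·s⁻².
Each option:
  A. N·s = kg·m·s⁻²·s = kg·m·s⁻¹
  B. [kg·m·s⁻²] / [m] = kg·s⁻²
  C. [m] · [kg·s⁻²] = kg·m·s⁻²  ← same
  D. [kg·m²·s⁻²·mol⁻¹] · [mol] = kg·m²·s⁻²
Only C. matches kg·m·s⁻².

C.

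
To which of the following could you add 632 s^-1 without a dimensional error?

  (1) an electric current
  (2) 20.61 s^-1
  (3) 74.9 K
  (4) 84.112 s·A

Reference: s⁻¹.
Each option:
  (1) [electric current] = A
  (2) s⁻¹  ← same
  (3) K
  (4) s·A
Only (2) matches s⁻¹.

(2)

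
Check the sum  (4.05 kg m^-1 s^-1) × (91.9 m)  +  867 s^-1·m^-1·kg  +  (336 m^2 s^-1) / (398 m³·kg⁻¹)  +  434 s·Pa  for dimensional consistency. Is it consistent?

Expand each in SI base units:
  (4.05 kg m^-1 s^-1) × (91.9 m):  [kg·m⁻¹·s⁻¹] · [m] = kg·s⁻¹
  867 s^-1·m^-1·kg:  kg·m⁻¹·s⁻¹
  (336 m^2 s^-1) / (398 m³·kg⁻¹):  [m²·s⁻¹] / [kg⁻¹·m³] = kg·m⁻¹·s⁻¹
  434 s·Pa:  Pa·s = N·m⁻²·s = kg·m⁻¹·s⁻¹
The terms do not share a single dimension (kg·m⁻¹·s⁻¹ vs kg·s⁻¹).

No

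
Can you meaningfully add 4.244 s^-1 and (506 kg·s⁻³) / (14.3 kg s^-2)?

Yes

In SI base units:
  4.244 s^-1:  s⁻¹
  (506 kg·s⁻³) / (14.3 kg s^-2):  [kg·s⁻³] / [kg·s⁻²] = s⁻¹
Both are s⁻¹, so they have the same dimensions and can be added.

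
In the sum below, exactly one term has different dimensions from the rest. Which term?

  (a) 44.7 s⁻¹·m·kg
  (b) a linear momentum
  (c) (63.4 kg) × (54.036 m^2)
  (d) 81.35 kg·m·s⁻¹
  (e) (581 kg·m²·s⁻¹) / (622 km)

(c)

Reduce each to base SI dimensions:
  (a) kg·m·s⁻¹
  (b) [linear momentum] = kg·m·s⁻¹
  (c) [kg] · [m²] = kg·m²
  (d) kg·m·s⁻¹
  (e) [kg·m²·s⁻¹] / [m] = kg·m·s⁻¹
All reduce to kg·m·s⁻¹ except (c), which is kg·m².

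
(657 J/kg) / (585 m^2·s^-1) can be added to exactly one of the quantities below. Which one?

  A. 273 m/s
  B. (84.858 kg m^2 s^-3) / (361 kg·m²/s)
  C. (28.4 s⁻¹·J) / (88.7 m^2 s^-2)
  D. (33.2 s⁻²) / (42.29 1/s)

D.

Reference: [m²·s⁻²] / [m²·s⁻¹] = s⁻¹.
Each option:
  A. m·s⁻¹
  B. [kg·m²·s⁻³] / [kg·m²·s⁻¹] = s⁻²
  C. [kg·m²·s⁻³] / [m²·s⁻²] = kg·s⁻¹
  D. [s⁻²] / [s⁻¹] = s⁻¹  ← same
Only D. matches s⁻¹.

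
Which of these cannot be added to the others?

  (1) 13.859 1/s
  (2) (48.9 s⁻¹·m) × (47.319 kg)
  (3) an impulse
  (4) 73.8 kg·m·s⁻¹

(1)

Reduce each to base SI dimensions:
  (1) s⁻¹
  (2) [m·s⁻¹] · [kg] = kg·m·s⁻¹
  (3) [impulse] = kg·m·s⁻¹
  (4) kg·m·s⁻¹
All reduce to kg·m·s⁻¹ except (1), which is s⁻¹.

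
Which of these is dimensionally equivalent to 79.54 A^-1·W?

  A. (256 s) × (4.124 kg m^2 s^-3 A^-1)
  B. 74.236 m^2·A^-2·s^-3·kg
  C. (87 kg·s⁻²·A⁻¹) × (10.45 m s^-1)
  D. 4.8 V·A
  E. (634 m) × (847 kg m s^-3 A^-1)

Reference: W·A⁻¹ = J·s⁻¹·A⁻¹ = kg·m²·s⁻³·A⁻¹.
Each option:
  A. [s] · [kg·m²·s⁻³·A⁻¹] = kg·m²·s⁻²·A⁻¹
  B. kg·m²·s⁻³·A⁻²
  C. [kg·s⁻²·A⁻¹] · [m·s⁻¹] = kg·m·s⁻³·A⁻¹
  D. V·A = J·C⁻¹·A = kg·m²·s⁻³
  E. [m] · [kg·m·s⁻³·A⁻¹] = kg·m²·s⁻³·A⁻¹  ← same
Only E. matches kg·m²·s⁻³·A⁻¹.

E.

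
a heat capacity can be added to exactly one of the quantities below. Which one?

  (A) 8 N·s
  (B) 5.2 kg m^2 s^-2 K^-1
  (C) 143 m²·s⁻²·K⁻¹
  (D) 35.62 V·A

Reference: [heat capacity] = kg·m²·s⁻²·K⁻¹.
Each option:
  (A) N·s = kg·m·s⁻²·s = kg·m·s⁻¹
  (B) kg·m²·s⁻²·K⁻¹  ← same
  (C) m²·s⁻²·K⁻¹
  (D) V·A = J·C⁻¹·A = kg·m²·s⁻³
Only (B) matches kg·m²·s⁻²·K⁻¹.

(B)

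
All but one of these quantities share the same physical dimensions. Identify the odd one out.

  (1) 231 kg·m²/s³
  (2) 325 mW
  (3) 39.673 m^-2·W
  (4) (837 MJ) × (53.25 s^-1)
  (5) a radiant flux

(3)

Reduce each to base SI dimensions:
  (1) kg·m²·s⁻³
  (2) W = J·s⁻¹ = kg·m²·s⁻³
  (3) W·m⁻² = J·s⁻¹·m⁻² = kg·s⁻³
  (4) [kg·m²·s⁻²] · [s⁻¹] = kg·m²·s⁻³
  (5) [radiant flux] = kg·m²·s⁻³
All reduce to kg·m²·s⁻³ except (3), which is kg·s⁻³.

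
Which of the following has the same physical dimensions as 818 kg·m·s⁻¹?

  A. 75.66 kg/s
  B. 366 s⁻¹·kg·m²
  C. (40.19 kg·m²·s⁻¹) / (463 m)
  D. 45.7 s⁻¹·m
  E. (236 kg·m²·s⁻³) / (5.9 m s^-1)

C.

Reference: kg·m·s⁻¹.
Each option:
  A. kg·s⁻¹
  B. kg·m²·s⁻¹
  C. [kg·m²·s⁻¹] / [m] = kg·m·s⁻¹  ← same
  D. m·s⁻¹
  E. [kg·m²·s⁻³] / [m·s⁻¹] = kg·m·s⁻²
Only C. matches kg·m·s⁻¹.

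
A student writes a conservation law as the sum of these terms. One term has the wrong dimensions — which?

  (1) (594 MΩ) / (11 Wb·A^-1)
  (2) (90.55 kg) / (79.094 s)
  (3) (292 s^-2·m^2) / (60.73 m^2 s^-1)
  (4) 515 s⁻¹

Expand each in SI base units:
  (1) [kg·m²·s⁻³·A⁻²] / [kg·m²·s⁻²·A⁻²] = s⁻¹
  (2) [kg] / [s] = kg·s⁻¹
  (3) [m²·s⁻²] / [m²·s⁻¹] = s⁻¹
  (4) s⁻¹
All reduce to s⁻¹ except (2), which is kg·s⁻¹.

(2)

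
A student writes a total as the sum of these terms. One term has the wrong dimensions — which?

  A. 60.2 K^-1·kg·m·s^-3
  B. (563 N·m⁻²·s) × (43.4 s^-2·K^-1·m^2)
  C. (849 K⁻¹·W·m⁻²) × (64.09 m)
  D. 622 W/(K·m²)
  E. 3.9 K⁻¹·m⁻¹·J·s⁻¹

Work out the base dimensions of each:
  A. kg·m·s⁻³·K⁻¹
  B. [kg·m⁻¹·s⁻¹] · [m²·s⁻²·K⁻¹] = kg·m·s⁻³·K⁻¹
  C. [kg·s⁻³·K⁻¹] · [m] = kg·m·s⁻³·K⁻¹
  D. W·m⁻²·K⁻¹ = J·s⁻¹·m⁻²·K⁻¹ = kg·s⁻³·K⁻¹
  E. J·s⁻¹·m⁻¹·K⁻¹ = N·m·s⁻¹·m⁻¹·K⁻¹ = kg·m·s⁻³·K⁻¹
All reduce to kg·m·s⁻³·K⁻¹ except D., which is kg·s⁻³·K⁻¹.

D.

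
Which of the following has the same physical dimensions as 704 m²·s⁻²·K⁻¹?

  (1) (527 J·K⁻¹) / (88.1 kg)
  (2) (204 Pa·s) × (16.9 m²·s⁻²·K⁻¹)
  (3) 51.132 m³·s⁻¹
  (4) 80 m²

(1)

Reference: m²·s⁻²·K⁻¹.
Each option:
  (1) [kg·m²·s⁻²·K⁻¹] / [kg] = m²·s⁻²·K⁻¹  ← same
  (2) [kg·m⁻¹·s⁻¹] · [m²·s⁻²·K⁻¹] = kg·m·s⁻³·K⁻¹
  (3) m³·s⁻¹
  (4) m²
Only (1) matches m²·s⁻²·K⁻¹.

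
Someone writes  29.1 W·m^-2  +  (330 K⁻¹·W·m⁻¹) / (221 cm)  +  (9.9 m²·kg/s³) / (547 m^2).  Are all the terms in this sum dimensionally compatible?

No

Work out the base dimensions of each:
  29.1 W·m^-2:  W·m⁻² = J·s⁻¹·m⁻² = kg·s⁻³
  (330 K⁻¹·W·m⁻¹) / (221 cm):  [kg·m·s⁻³·K⁻¹] / [m] = kg·s⁻³·K⁻¹
  (9.9 m²·kg/s³) / (547 m^2):  [kg·m²·s⁻³] / [m²] = kg·s⁻³
The terms do not share a single dimension (kg·s⁻³ vs kg·s⁻³·K⁻¹).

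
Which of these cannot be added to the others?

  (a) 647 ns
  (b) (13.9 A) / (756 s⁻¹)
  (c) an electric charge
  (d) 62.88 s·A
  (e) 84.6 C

Reduce each to base SI dimensions:
  (a) s
  (b) [A] / [s⁻¹] = s·A
  (c) [electric charge] = s·A
  (d) A·s = s·A
  (e) C = s·A
All reduce to s·A except (a), which is s.

(a)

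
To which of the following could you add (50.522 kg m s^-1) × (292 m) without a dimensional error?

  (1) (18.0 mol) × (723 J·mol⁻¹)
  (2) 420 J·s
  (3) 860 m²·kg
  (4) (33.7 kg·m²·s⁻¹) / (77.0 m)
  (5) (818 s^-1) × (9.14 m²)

(2)

Reference: [kg·m·s⁻¹] · [m] = kg·m²·s⁻¹.
Each option:
  (1) [mol] · [kg·m²·s⁻²·mol⁻¹] = kg·m²·s⁻²
  (2) J·s = N·m·s = kg·m²·s⁻¹  ← same
  (3) kg·m²
  (4) [kg·m²·s⁻¹] / [m] = kg·m·s⁻¹
  (5) [s⁻¹] · [m²] = m²·s⁻¹
Only (2) matches kg·m²·s⁻¹.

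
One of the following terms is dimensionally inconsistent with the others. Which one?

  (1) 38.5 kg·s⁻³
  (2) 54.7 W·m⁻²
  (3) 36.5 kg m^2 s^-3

Work out the base dimensions of each:
  (1) kg·s⁻³
  (2) W·m⁻² = J·s⁻¹·m⁻² = kg·s⁻³
  (3) kg·m²·s⁻³
All reduce to kg·s⁻³ except (3), which is kg·m²·s⁻³.

(3)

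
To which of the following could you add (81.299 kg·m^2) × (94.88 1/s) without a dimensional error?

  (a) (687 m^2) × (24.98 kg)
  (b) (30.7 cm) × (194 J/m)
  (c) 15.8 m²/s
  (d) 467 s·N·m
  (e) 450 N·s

Reference: [kg·m²] · [s⁻¹] = kg·m²·s⁻¹.
Each option:
  (a) [m²] · [kg] = kg·m²
  (b) [m] · [kg·m·s⁻²] = kg·m²·s⁻²
  (c) m²·s⁻¹
  (d) N·m·s = kg·m·s⁻²·m·s = kg·m²·s⁻¹  ← same
  (e) N·s = kg·m·s⁻²·s = kg·m·s⁻¹
Only (d) matches kg·m²·s⁻¹.

(d)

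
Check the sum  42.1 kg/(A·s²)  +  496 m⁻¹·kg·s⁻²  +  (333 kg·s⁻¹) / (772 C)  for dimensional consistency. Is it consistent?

In SI base units:
  42.1 kg/(A·s²):  kg·s⁻²·A⁻¹
  496 m⁻¹·kg·s⁻²:  kg·m⁻¹·s⁻²
  (333 kg·s⁻¹) / (772 C):  [kg·s⁻¹] / [s·A] = kg·s⁻²·A⁻¹
The terms do not share a single dimension (kg·m⁻¹·s⁻² vs kg·s⁻²·A⁻¹).

No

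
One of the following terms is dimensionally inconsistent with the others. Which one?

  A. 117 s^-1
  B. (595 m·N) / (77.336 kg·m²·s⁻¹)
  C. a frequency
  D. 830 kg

D.

Expand each in SI base units:
  A. s⁻¹
  B. [kg·m²·s⁻²] / [kg·m²·s⁻¹] = s⁻¹
  C. [frequency] = s⁻¹
  D. kg
All reduce to s⁻¹ except D., which is kg.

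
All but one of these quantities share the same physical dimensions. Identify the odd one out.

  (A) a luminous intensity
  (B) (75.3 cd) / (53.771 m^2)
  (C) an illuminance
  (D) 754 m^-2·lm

Expand each in SI base units:
  (A) [luminous intensity] = cd
  (B) [cd] / [m²] = m⁻²·cd
  (C) [illuminance] = m⁻²·cd
  (D) lm·m⁻² = cd·m⁻² = m⁻²·cd
All reduce to m⁻²·cd except (A), which is cd.

(A)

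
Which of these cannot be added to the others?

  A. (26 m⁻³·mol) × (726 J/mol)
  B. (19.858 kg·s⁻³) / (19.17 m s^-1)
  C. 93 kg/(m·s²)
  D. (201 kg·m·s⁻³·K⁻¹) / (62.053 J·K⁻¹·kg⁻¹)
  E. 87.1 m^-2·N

Dimensions:
  A. [m⁻³·mol] · [kg·m²·s⁻²·mol⁻¹] = kg·m⁻¹·s⁻²
  B. [kg·s⁻³] / [m·s⁻¹] = kg·m⁻¹·s⁻²
  C. kg·m⁻¹·s⁻²
  D. [kg·m·s⁻³·K⁻¹] / [m²·s⁻²·K⁻¹] = kg·m⁻¹·s⁻¹
  E. N·m⁻² = kg·m·s⁻²·m⁻² = kg·m⁻¹·s⁻²
All reduce to kg·m⁻¹·s⁻² except D., which is kg·m⁻¹·s⁻¹.

D.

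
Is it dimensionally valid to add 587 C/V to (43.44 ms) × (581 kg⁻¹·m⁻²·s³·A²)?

Work out the base dimensions of each:
  587 C/V:  C·V⁻¹ = s·A·(J·C⁻¹)⁻¹ = kg⁻¹·m⁻²·s⁴·A²
  (43.44 ms) × (581 kg⁻¹·m⁻²·s³·A²):  [s] · [kg⁻¹·m⁻²·s³·A²] = kg⁻¹·m⁻²·s⁴·A²
Both are kg⁻¹·m⁻²·s⁴·A², so they have the same dimensions and can be added.

Yes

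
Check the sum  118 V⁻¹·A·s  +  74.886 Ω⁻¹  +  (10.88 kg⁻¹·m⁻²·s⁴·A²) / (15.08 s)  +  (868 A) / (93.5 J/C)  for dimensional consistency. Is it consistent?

No

Expand each in SI base units:
  118 V⁻¹·A·s:  A·s·V⁻¹ = A·s·(J·C⁻¹)⁻¹ = kg⁻¹·m⁻²·s⁴·A²
  74.886 Ω⁻¹:  Ω⁻¹ = (V·A⁻¹)⁻¹ = kg⁻¹·m⁻²·s³·A²
  (10.88 kg⁻¹·m⁻²·s⁴·A²) / (15.08 s):  [kg⁻¹·m⁻²·s⁴·A²] / [s] = kg⁻¹·m⁻²·s³·A²
  (868 A) / (93.5 J/C):  [A] / [kg·m²·s⁻³·A⁻¹] = kg⁻¹·m⁻²·s³·A²
The terms do not share a single dimension (kg⁻¹·m⁻²·s³·A² vs kg⁻¹·m⁻²·s⁴·A²).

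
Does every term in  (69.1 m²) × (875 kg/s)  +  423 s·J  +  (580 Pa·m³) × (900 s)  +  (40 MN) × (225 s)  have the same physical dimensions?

Dimensions:
  (69.1 m²) × (875 kg/s):  [m²] · [kg·s⁻¹] = kg·m²·s⁻¹
  423 s·J:  J·s = N·m·s = kg·m²·s⁻¹
  (580 Pa·m³) × (900 s):  [kg·m²·s⁻²] · [s] = kg·m²·s⁻¹
  (40 MN) × (225 s):  [kg·m·s⁻²] · [s] = kg·m·s⁻¹
The terms do not share a single dimension (kg·m²·s⁻¹ vs kg·m·s⁻¹).

No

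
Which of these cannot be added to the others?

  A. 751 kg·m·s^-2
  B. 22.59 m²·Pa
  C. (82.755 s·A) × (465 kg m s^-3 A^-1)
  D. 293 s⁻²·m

Dimensions:
  A. kg·m·s⁻²
  B. Pa·m² = N·m⁻²·m² = kg·m·s⁻²
  C. [s·A] · [kg·m·s⁻³·A⁻¹] = kg·m·s⁻²
  D. m·s⁻²
All reduce to kg·m·s⁻² except D., which is m·s⁻².

D.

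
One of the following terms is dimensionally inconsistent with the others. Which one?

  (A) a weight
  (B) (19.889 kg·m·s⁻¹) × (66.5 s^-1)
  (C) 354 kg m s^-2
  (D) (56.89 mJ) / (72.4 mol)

Dimensions:
  (A) [weight] = kg·m·s⁻²
  (B) [kg·m·s⁻¹] · [s⁻¹] = kg·m·s⁻²
  (C) kg·m·s⁻²
  (D) [kg·m²·s⁻²] / [mol] = kg·m²·s⁻²·mol⁻¹
All reduce to kg·m·s⁻² except (D), which is kg·m²·s⁻²·mol⁻¹.

(D)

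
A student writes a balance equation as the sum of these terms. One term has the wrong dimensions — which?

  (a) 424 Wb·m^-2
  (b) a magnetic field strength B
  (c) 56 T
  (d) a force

Expand each in SI base units:
  (a) Wb·m⁻² = V·s·m⁻² = kg·s⁻²·A⁻¹
  (b) [magnetic field strength B] = kg·s⁻²·A⁻¹
  (c) T = Wb·m⁻² = kg·s⁻²·A⁻¹
  (d) [force] = kg·m·s⁻²
All reduce to kg·s⁻²·A⁻¹ except (d), which is kg·m·s⁻².

(d)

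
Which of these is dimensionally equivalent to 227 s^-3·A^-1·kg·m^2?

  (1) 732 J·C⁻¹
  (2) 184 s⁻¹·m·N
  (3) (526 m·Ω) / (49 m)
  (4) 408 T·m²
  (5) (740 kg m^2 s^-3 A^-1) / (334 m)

Reference: kg·m²·s⁻³·A⁻¹.
Each option:
  (1) J·C⁻¹ = N·m·(s·A)⁻¹ = kg·m²·s⁻³·A⁻¹  ← same
  (2) N·m·s⁻¹ = kg·m·s⁻²·m·s⁻¹ = kg·m²·s⁻³
  (3) [kg·m³·s⁻³·A⁻²] / [m] = kg·m²·s⁻³·A⁻²
  (4) T·m² = Wb·m⁻²·m² = kg·m²·s⁻²·A⁻¹
  (5) [kg·m²·s⁻³·A⁻¹] / [m] = kg·m·s⁻³·A⁻¹
Only (1) matches kg·m²·s⁻³·A⁻¹.

(1)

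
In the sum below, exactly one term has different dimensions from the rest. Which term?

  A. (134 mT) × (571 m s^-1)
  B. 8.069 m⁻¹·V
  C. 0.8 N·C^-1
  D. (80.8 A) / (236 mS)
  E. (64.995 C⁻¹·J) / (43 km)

D.

Reduce each to base SI dimensions:
  A. [kg·s⁻²·A⁻¹] · [m·s⁻¹] = kg·m·s⁻³·A⁻¹
  B. V·m⁻¹ = J·C⁻¹·m⁻¹ = kg·m·s⁻³·A⁻¹
  C. N·C⁻¹ = kg·m·s⁻²·(s·A)⁻¹ = kg·m·s⁻³·A⁻¹
  D. [A] / [kg⁻¹·m⁻²·s³·A²] = kg·m²·s⁻³·A⁻¹
  E. [kg·m²·s⁻³·A⁻¹] / [m] = kg·m·s⁻³·A⁻¹
All reduce to kg·m·s⁻³·A⁻¹ except D., which is kg·m²·s⁻³·A⁻¹.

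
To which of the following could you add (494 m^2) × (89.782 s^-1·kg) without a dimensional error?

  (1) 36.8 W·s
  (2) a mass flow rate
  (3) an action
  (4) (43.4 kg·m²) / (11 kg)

Reference: [m²] · [kg·s⁻¹] = kg·m²·s⁻¹.
Each option:
  (1) W·s = J·s⁻¹·s = kg·m²·s⁻²
  (2) [mass flow rate] = kg·s⁻¹
  (3) [action] = kg·m²·s⁻¹  ← same
  (4) [kg·m²] / [kg] = m²
Only (3) matches kg·m²·s⁻¹.

(3)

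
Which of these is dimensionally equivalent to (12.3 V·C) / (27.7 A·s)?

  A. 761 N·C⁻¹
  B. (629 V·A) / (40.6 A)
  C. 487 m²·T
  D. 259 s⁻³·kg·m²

Reference: [kg·m²·s⁻²] / [s·A] = kg·m²·s⁻³·A⁻¹.
Each option:
  A. N·C⁻¹ = kg·m·s⁻²·(s·A)⁻¹ = kg·m·s⁻³·A⁻¹
  B. [kg·m²·s⁻³] / [A] = kg·m²·s⁻³·A⁻¹  ← same
  C. T·m² = Wb·m⁻²·m² = kg·m²·s⁻²·A⁻¹
  D. kg·m²·s⁻³
Only B. matches kg·m²·s⁻³·A⁻¹.

B.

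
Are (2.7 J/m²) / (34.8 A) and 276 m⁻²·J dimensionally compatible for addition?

No

Expand each in SI base units:
  (2.7 J/m²) / (34.8 A):  [kg·s⁻²] / [A] = kg·s⁻²·A⁻¹
  276 m⁻²·J:  J·m⁻² = N·m·m⁻² = kg·s⁻²
kg·s⁻²·A⁻¹ ≠ kg·s⁻², so they cannot be added.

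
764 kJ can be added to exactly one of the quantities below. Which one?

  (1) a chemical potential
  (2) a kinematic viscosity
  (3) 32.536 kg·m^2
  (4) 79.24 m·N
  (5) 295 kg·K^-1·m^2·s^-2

(4)

Reference: J = N·m = kg·m²·s⁻².
Each option:
  (1) [chemical potential] = kg·m²·s⁻²·mol⁻¹
  (2) [kinematic viscosity] = m²·s⁻¹
  (3) kg·m²
  (4) N·m = kg·m·s⁻²·m = kg·m²·s⁻²  ← same
  (5) kg·m²·s⁻²·K⁻¹
Only (4) matches kg·m²·s⁻².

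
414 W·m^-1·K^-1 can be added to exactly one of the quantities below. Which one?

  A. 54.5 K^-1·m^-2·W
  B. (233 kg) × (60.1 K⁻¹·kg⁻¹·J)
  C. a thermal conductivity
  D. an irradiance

Reference: W·m⁻¹·K⁻¹ = J·s⁻¹·m⁻¹·K⁻¹ = kg·m·s⁻³·K⁻¹.
Each option:
  A. W·m⁻²·K⁻¹ = J·s⁻¹·m⁻²·K⁻¹ = kg·s⁻³·K⁻¹
  B. [kg] · [m²·s⁻²·K⁻¹] = kg·m²·s⁻²·K⁻¹
  C. [thermal conductivity] = kg·m·s⁻³·K⁻¹  ← same
  D. [irradiance] = kg·s⁻³
Only C. matches kg·m·s⁻³·K⁻¹.

C.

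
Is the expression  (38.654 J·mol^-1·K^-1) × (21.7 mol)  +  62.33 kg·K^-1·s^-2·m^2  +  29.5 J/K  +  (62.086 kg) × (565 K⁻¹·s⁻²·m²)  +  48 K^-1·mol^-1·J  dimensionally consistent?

No

Expand each in SI base units:
  (38.654 J·mol^-1·K^-1) × (21.7 mol):  [kg·m²·s⁻²·K⁻¹·mol⁻¹] · [mol] = kg·m²·s⁻²·K⁻¹
  62.33 kg·K^-1·s^-2·m^2:  kg·m²·s⁻²·K⁻¹
  29.5 J/K:  J·K⁻¹ = N·m·K⁻¹ = kg·m²·s⁻²·K⁻¹
  (62.086 kg) × (565 K⁻¹·s⁻²·m²):  [kg] · [m²·s⁻²·K⁻¹] = kg·m²·s⁻²·K⁻¹
  48 K^-1·mol^-1·J:  J·mol⁻¹·K⁻¹ = N·m·mol⁻¹·K⁻¹ = kg·m²·s⁻²·K⁻¹·mol⁻¹
The terms do not share a single dimension (kg·m²·s⁻²·K⁻¹ vs kg·m²·s⁻²·K⁻¹·mol⁻¹).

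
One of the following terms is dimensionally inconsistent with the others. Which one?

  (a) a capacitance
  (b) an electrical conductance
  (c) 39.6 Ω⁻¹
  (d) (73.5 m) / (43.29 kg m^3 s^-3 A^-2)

Dimensions:
  (a) [capacitance] = kg⁻¹·m⁻²·s⁴·A²
  (b) [electrical conductance] = kg⁻¹·m⁻²·s³·A²
  (c) Ω⁻¹ = (V·A⁻¹)⁻¹ = kg⁻¹·m⁻²·s³·A²
  (d) [m] / [kg·m³·s⁻³·A⁻²] = kg⁻¹·m⁻²·s³·A²
All reduce to kg⁻¹·m⁻²·s³·A² except (a), which is kg⁻¹·m⁻²·s⁴·A².

(a)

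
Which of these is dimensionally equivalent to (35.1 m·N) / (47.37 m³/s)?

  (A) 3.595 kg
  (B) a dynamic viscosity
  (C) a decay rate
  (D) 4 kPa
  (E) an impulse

Reference: [kg·m²·s⁻²] / [m³·s⁻¹] = kg·m⁻¹·s⁻¹.
Each option:
  (A) kg
  (B) [dynamic viscosity] = kg·m⁻¹·s⁻¹  ← same
  (C) [decay rate] = s⁻¹
  (D) Pa = N·m⁻² = kg·m⁻¹·s⁻²
  (E) [impulse] = kg·m·s⁻¹
Only (B) matches kg·m⁻¹·s⁻¹.

(B)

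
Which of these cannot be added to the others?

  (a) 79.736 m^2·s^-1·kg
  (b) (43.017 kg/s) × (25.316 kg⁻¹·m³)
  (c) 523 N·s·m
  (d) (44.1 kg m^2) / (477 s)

(b)

Work out the base dimensions of each:
  (a) kg·m²·s⁻¹
  (b) [kg·s⁻¹] · [kg⁻¹·m³] = m³·s⁻¹
  (c) N·m·s = kg·m·s⁻²·m·s = kg·m²·s⁻¹
  (d) [kg·m²] / [s] = kg·m²·s⁻¹
All reduce to kg·m²·s⁻¹ except (b), which is m³·s⁻¹.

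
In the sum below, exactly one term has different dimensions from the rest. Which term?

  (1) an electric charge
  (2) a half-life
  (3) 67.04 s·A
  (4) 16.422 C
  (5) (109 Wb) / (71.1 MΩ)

(2)

Expand each in SI base units:
  (1) [electric charge] = s·A
  (2) [half-life] = s
  (3) A·s = s·A
  (4) C = s·A
  (5) [kg·m²·s⁻²·A⁻¹] / [kg·m²·s⁻³·A⁻²] = s·A
All reduce to s·A except (2), which is s.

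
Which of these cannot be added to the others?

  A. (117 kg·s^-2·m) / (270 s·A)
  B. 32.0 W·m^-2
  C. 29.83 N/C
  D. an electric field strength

Work out the base dimensions of each:
  A. [kg·m·s⁻²] / [s·A] = kg·m·s⁻³·A⁻¹
  B. W·m⁻² = J·s⁻¹·m⁻² = kg·s⁻³
  C. N·C⁻¹ = kg·m·s⁻²·(s·A)⁻¹ = kg·m·s⁻³·A⁻¹
  D. [electric field strength] = kg·m·s⁻³·A⁻¹
All reduce to kg·m·s⁻³·A⁻¹ except B., which is kg·s⁻³.

B.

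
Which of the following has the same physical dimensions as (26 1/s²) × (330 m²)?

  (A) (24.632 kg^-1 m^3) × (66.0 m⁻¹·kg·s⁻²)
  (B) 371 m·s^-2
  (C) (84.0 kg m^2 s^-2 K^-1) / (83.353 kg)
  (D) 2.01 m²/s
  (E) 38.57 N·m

Reference: [s⁻²] · [m²] = m²·s⁻².
Each option:
  (A) [kg⁻¹·m³] · [kg·m⁻¹·s⁻²] = m²·s⁻²  ← same
  (B) m·s⁻²
  (C) [kg·m²·s⁻²·K⁻¹] / [kg] = m²·s⁻²·K⁻¹
  (D) m²·s⁻¹
  (E) N·m = kg·m·s⁻²·m = kg·m²·s⁻²
Only (A) matches m²·s⁻².

(A)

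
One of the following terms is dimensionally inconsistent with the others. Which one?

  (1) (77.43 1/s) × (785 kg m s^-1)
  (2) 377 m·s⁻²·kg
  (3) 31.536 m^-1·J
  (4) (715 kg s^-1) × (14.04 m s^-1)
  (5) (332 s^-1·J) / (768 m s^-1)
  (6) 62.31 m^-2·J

(6)

In SI base units:
  (1) [s⁻¹] · [kg·m·s⁻¹] = kg·m·s⁻²
  (2) kg·m·s⁻²
  (3) J·m⁻¹ = N·m·m⁻¹ = kg·m·s⁻²
  (4) [kg·s⁻¹] · [m·s⁻¹] = kg·m·s⁻²
  (5) [kg·m²·s⁻³] / [m·s⁻¹] = kg·m·s⁻²
  (6) J·m⁻² = N·m·m⁻² = kg·s⁻²
All reduce to kg·m·s⁻² except (6), which is kg·s⁻².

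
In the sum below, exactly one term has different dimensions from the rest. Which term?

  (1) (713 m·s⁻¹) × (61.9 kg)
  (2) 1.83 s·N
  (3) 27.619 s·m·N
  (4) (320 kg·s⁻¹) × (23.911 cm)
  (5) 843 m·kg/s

Reduce each to base SI dimensions:
  (1) [m·s⁻¹] · [kg] = kg·m·s⁻¹
  (2) N·s = kg·m·s⁻²·s = kg·m·s⁻¹
  (3) N·m·s = kg·m·s⁻²·m·s = kg·m²·s⁻¹
  (4) [kg·s⁻¹] · [m] = kg·m·s⁻¹
  (5) kg·m·s⁻¹
All reduce to kg·m·s⁻¹ except (3), which is kg·m²·s⁻¹.

(3)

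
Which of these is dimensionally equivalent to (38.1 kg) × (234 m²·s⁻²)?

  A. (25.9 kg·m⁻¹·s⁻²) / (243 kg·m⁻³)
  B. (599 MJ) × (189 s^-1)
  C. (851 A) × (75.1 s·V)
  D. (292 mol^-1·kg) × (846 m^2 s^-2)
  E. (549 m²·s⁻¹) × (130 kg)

C.

Reference: [kg] · [m²·s⁻²] = kg·m²·s⁻².
Each option:
  A. [kg·m⁻¹·s⁻²] / [kg·m⁻³] = m²·s⁻²
  B. [kg·m²·s⁻²] · [s⁻¹] = kg·m²·s⁻³
  C. [A] · [kg·m²·s⁻²·A⁻¹] = kg·m²·s⁻²  ← same
  D. [kg·mol⁻¹] · [m²·s⁻²] = kg·m²·s⁻²·mol⁻¹
  E. [m²·s⁻¹] · [kg] = kg·m²·s⁻¹
Only C. matches kg·m²·s⁻².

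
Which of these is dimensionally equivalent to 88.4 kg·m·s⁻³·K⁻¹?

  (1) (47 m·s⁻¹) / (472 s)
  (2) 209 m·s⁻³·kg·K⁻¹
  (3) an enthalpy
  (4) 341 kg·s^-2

Reference: kg·m·s⁻³·K⁻¹.
Each option:
  (1) [m·s⁻¹] / [s] = m·s⁻²
  (2) kg·m·s⁻³·K⁻¹  ← same
  (3) [enthalpy] = kg·m²·s⁻²
  (4) kg·s⁻²
Only (2) matches kg·m·s⁻³·K⁻¹.

(2)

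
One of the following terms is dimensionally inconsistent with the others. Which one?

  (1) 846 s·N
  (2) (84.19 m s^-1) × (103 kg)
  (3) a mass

(3)

Reduce each to base SI dimensions:
  (1) N·s = kg·m·s⁻²·s = kg·m·s⁻¹
  (2) [m·s⁻¹] · [kg] = kg·m·s⁻¹
  (3) [mass] = kg
All reduce to kg·m·s⁻¹ except (3), which is kg.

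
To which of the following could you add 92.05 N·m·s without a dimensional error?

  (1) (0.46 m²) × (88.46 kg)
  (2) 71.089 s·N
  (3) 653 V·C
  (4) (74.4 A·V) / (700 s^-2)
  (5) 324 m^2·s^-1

Reference: N·m·s = kg·m·s⁻²·m·s = kg·m²·s⁻¹.
Each option:
  (1) [m²] · [kg] = kg·m²
  (2) N·s = kg·m·s⁻²·s = kg·m·s⁻¹
  (3) C·V = s·A·J·C⁻¹ = kg·m²·s⁻²
  (4) [kg·m²·s⁻³] / [s⁻²] = kg·m²·s⁻¹  ← same
  (5) m²·s⁻¹
Only (4) matches kg·m²·s⁻¹.

(4)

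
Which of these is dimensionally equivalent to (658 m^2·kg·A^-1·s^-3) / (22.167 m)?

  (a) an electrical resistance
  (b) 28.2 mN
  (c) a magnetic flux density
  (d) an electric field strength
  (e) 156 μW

(d)

Reference: [kg·m²·s⁻³·A⁻¹] / [m] = kg·m·s⁻³·A⁻¹.
Each option:
  (a) [electrical resistance] = kg·m²·s⁻³·A⁻²
  (b) N = kg·m·s⁻²
  (c) [magnetic flux density] = kg·s⁻²·A⁻¹
  (d) [electric field strength] = kg·m·s⁻³·A⁻¹  ← same
  (e) W = J·s⁻¹ = kg·m²·s⁻³
Only (d) matches kg·m·s⁻³·A⁻¹.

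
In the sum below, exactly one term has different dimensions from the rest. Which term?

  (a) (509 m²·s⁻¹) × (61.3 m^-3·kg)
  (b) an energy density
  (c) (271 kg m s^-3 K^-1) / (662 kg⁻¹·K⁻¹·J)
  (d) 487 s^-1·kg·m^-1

(b)

Reduce each to base SI dimensions:
  (a) [m²·s⁻¹] · [kg·m⁻³] = kg·m⁻¹·s⁻¹
  (b) [energy density] = kg·m⁻¹·s⁻²
  (c) [kg·m·s⁻³·K⁻¹] / [m²·s⁻²·K⁻¹] = kg·m⁻¹·s⁻¹
  (d) kg·m⁻¹·s⁻¹
All reduce to kg·m⁻¹·s⁻¹ except (b), which is kg·m⁻¹·s⁻².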